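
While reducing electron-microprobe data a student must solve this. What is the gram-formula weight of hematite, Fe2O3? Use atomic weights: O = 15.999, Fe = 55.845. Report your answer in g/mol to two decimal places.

The formula mass is the sum 2*55.845 + 3*15.999.

159.69 g/mol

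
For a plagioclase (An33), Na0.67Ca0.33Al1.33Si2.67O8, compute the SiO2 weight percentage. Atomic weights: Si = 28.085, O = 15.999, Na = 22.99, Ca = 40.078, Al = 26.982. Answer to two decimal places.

59.97 wt%

Molar mass of Na0.67Ca0.33Al1.33Si2.67O8 = 0.67*22.99 + 0.33*40.078 + 1.33*26.982 + 2.67*28.085 + 8*15.999 = 267.494 g/mol.
Each formula unit contains 2.67 Si, equivalent to 2.67/1 = 2.6700 mol SiO2.
M(SiO2) = 1×28.085 + 2×15.999 = 60.083 g/mol.
Mass of SiO2 per formula unit = 2.6700 × 60.083 = 160.422 g.
SiO2 wt% = 160.422 / 267.494 × 100 = 59.97%.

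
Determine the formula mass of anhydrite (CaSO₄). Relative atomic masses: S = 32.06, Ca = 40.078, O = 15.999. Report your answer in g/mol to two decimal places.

M = 1(40.078) + 1(32.06) + 4(15.999)

136.13 g/mol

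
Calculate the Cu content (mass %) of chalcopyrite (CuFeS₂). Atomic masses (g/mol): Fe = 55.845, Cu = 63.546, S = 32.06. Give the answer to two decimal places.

34.63 mass %

M(CuFeS₂) = 183.511 g/mol.
Cu contributes 1 × 63.546 = 63.546 g per mole.
63.546/183.511 = 0.3463 → 34.63%.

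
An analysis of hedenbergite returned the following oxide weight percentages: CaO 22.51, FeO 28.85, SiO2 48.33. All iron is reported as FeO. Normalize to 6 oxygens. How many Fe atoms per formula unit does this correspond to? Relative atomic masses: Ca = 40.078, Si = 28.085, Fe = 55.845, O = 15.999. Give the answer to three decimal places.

CaO: 22.51/56.077 = 0.40141 mol → 0.40141 mol Ca, 0.40141 mol O.
FeO: 28.85/71.844 = 0.40156 mol → 0.40156 mol Fe, 0.40156 mol O.
SiO2: 48.33/60.083 = 0.80439 mol → 0.80439 mol Si, 1.60878 mol O.
Total oxygen = 2.41175 mol. Normalization factor = 6/2.41175 = 2.48782.
Fe per 6 O = 0.40156 × 2.48782 = 0.999.

0.999 Fe apfu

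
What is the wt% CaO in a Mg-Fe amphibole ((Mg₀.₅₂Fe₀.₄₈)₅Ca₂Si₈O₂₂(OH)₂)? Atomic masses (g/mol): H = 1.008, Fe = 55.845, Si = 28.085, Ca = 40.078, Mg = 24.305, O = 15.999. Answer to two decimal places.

M((Mg₀.₅₂Fe₀.₄₈)₅Ca₂Si₈O₂₂(OH)₂) = 888.049 g/mol; M(CaO) = 56.077 g/mol.
Moles CaO per formula unit = 2 Ca ÷ 1 = 2.0000.
CaO fraction = (2.0000 × 56.077) / 888.049 = 112.154/888.049 = 0.1263.

12.63 wt%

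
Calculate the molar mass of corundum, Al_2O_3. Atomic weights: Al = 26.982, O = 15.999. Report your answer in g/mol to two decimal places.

101.96 g/mol

The formula mass is the sum 2×26.982 + 3×15.999.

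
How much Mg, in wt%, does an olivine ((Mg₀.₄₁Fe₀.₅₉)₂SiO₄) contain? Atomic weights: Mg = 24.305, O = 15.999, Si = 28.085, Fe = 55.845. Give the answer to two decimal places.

11.20 wt%

Formula mass = 0.82*24.305 + 1.18*55.845 + 1*28.085 + 4*15.999 = 177.908 g/mol, of which 19.930 g is Mg.
So Mg makes up 19.930/177.908 = 0.1120 of the mass, i.e. 11.20%.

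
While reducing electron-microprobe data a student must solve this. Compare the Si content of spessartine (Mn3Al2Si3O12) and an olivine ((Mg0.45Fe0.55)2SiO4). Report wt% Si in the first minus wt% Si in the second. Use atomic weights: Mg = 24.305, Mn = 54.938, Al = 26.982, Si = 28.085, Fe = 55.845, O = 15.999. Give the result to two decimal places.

1.01 percentage points

Si in Mn3Al2Si3O12: molar mass 495.021 g/mol; 3×28.085 = 84.255 g → 17.02 wt%.
Si in (Mg0.45Fe0.55)2SiO4: molar mass 175.385 g/mol; 1×28.085 = 28.085 g → 16.01 wt%.
Difference = 17.02 − 16.01 = 1.01 percentage points.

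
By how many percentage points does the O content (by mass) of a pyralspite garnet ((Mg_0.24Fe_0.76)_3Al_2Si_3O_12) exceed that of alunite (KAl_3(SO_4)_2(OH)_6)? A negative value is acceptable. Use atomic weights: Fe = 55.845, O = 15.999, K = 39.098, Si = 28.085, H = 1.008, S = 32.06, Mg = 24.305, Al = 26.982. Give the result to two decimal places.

O in (Mg_0.24Fe_0.76)_3Al_2Si_3O_12: molar mass 475.033 g/mol; 12×15.999 = 191.988 g → 40.42 wt%.
O in KAl_3(SO_4)_2(OH)_6: molar mass 414.198 g/mol; 14×15.999 = 223.986 g → 54.08 wt%.
Difference = 40.42 − 54.08 = -13.66 percentage points.

-13.66 percentage points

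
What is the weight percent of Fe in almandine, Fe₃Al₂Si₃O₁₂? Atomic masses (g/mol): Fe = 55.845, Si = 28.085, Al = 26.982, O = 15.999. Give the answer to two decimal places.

33.66 weight percent

M(Fe₃Al₂Si₃O₁₂) = 497.742 g/mol.
Fe contributes 3 × 55.845 = 167.535 g per mole.
167.535/497.742 = 0.3366 → 33.66%.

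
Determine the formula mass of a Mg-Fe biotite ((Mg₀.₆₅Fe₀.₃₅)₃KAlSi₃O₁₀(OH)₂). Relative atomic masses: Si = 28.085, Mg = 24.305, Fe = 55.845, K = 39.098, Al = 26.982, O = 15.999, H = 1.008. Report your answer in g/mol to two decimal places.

M = 1.95×24.305 + 1.05×55.845 + 1×39.098 + 1×26.982 + 3×28.085 + 12×15.999 + 2×1.008

450.37 g/mol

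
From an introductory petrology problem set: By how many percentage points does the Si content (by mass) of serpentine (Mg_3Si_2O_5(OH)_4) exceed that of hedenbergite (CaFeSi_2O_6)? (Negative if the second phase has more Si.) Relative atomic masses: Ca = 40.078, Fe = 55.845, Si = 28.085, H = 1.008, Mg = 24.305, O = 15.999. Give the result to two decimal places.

-2.37 percentage points

First mineral: 56.170 g Si in 277.108 g formula = 20.27 wt% Si.
Second mineral: 56.170 g Si in 248.087 g formula = 22.64 wt% Si.
20.27% − 22.64% gives a difference of -2.37 percentage points.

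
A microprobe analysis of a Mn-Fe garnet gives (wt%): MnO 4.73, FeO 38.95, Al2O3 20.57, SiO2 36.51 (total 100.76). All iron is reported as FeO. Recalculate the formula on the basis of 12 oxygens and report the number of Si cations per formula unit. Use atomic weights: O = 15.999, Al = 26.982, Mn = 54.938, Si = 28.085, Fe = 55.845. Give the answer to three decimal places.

4.73 wt% MnO ÷ 70.937 g/mol = 0.06668 mol, giving 0.06668 Mn and 0.06668 O.
38.95 wt% FeO ÷ 71.844 g/mol = 0.54215 mol, giving 0.54215 Fe and 0.54215 O.
20.57 wt% Al2O3 ÷ 101.961 g/mol = 0.20174 mol, giving 0.40348 Al and 0.60522 O.
36.51 wt% SiO2 ÷ 60.083 g/mol = 0.60766 mol, giving 0.60766 Si and 1.21532 O.
Oxygen sums to 2.42937; scaling by 12/2.42937 = 4.93955 puts the formula on 12 O.
Si: 0.60766 × 4.93955 = 3.002 atoms per formula unit.

3.002 Si apfu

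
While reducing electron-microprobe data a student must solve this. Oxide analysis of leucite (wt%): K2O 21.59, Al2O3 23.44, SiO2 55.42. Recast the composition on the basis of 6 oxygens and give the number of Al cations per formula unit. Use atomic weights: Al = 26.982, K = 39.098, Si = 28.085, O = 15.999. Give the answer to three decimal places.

K2O (M=94.195): mol = 0.22921; K = 0.45842, O = 0.22921.
Al2O3 (M=101.961): mol = 0.22989; Al = 0.45978, O = 0.68967.
SiO2 (M=60.083): mol = 0.92239; Si = 0.92239, O = 1.84478.
ΣO = 2.76366; factor = 6/ΣO = 2.17103.
Al apfu = 0.45978 × 2.17103 = 0.998.

0.998 Al apfu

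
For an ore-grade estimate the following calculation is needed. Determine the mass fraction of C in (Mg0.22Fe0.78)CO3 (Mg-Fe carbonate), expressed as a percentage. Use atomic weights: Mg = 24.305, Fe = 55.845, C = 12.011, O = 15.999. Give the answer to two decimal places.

11.03 wt%

M((Mg0.22Fe0.78)CO3) = 108.914 g/mol.
C contributes 1 × 12.011 = 12.011 g per mole.
12.011/108.914 = 0.1103 → 11.03%.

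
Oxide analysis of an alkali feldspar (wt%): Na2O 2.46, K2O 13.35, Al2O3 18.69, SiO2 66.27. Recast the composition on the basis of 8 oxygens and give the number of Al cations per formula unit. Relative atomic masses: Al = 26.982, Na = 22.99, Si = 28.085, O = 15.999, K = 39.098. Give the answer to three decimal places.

0.999 Al apfu

Na2O (M=61.979): mol = 0.03969; Na = 0.07938, O = 0.03969.
K2O (M=94.195): mol = 0.14173; K = 0.28346, O = 0.14173.
Al2O3 (M=101.961): mol = 0.18331; Al = 0.36662, O = 0.54993.
SiO2 (M=60.083): mol = 1.10297; Si = 1.10297, O = 2.20594.
ΣO = 2.93729; factor = 8/ΣO = 2.72360.
Al apfu = 0.36662 × 2.72360 = 0.999.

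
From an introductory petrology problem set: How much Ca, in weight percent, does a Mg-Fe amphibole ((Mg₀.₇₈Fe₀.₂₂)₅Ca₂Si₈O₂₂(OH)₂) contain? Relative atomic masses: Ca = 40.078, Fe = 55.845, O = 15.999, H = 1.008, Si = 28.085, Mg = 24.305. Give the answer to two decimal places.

M((Mg₀.₇₈Fe₀.₂₂)₅Ca₂Si₈O₂₂(OH)₂) = 847.047 g/mol.
Ca contributes 2 × 40.078 = 80.156 g per mole.
80.156/847.047 = 0.0946 → 9.46%.

9.46 weight percent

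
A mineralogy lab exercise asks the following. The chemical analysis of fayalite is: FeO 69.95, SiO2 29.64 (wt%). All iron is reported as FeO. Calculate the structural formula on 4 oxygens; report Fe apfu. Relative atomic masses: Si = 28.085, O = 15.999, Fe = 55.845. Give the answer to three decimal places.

1.987 Fe apfu

69.95 wt% FeO ÷ 71.844 g/mol = 0.97364 mol, giving 0.97364 Fe and 0.97364 O.
29.64 wt% SiO2 ÷ 60.083 g/mol = 0.49332 mol, giving 0.49332 Si and 0.98664 O.
Oxygen sums to 1.96028; scaling by 4/1.96028 = 2.04052 puts the formula on 4 O.
Fe: 0.97364 × 2.04052 = 1.987 atoms per formula unit.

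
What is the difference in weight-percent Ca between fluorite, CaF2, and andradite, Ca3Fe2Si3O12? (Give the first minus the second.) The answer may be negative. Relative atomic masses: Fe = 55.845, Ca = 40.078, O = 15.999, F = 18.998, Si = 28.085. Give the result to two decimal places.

M(CaF2) = 78.074 g/mol, so wt% Ca = 40.078/78.074 × 100 = 51.33%.
M(Ca3Fe2Si3O12) = 508.167 g/mol, so wt% Ca = 120.234/508.167 × 100 = 23.66%.
51.33 − 23.66 = 27.67 pp.

27.67 percentage points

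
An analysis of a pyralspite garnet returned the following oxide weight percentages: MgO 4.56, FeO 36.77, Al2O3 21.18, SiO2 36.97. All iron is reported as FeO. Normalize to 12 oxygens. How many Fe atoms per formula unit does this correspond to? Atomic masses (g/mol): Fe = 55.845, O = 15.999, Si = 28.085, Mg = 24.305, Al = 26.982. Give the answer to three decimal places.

2.478 Fe apfu

4.56 wt% MgO ÷ 40.304 g/mol = 0.11314 mol, giving 0.11314 Mg and 0.11314 O.
36.77 wt% FeO ÷ 71.844 g/mol = 0.51180 mol, giving 0.51180 Fe and 0.51180 O.
21.18 wt% Al2O3 ÷ 101.961 g/mol = 0.20773 mol, giving 0.41546 Al and 0.62319 O.
36.97 wt% SiO2 ÷ 60.083 g/mol = 0.61532 mol, giving 0.61532 Si and 1.23064 O.
Oxygen sums to 2.47877; scaling by 12/2.47877 = 4.84111 puts the formula on 12 O.
Fe: 0.51180 × 4.84111 = 2.478 atoms per formula unit.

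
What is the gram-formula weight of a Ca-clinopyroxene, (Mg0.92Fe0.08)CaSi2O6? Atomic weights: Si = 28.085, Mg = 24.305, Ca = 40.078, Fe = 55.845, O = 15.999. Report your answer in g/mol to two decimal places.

The formula mass is the sum 0.92·24.305 + 0.08·55.845 + 1·40.078 + 2·28.085 + 6·15.999.

219.07 g/mol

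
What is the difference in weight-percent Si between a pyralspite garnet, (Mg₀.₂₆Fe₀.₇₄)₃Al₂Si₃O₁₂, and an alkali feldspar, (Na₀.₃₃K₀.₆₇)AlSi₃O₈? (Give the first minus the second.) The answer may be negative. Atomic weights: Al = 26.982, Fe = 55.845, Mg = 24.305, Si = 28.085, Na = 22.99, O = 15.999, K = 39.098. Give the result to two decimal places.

-13.05 percentage points

First mineral: 84.255 g Si in 473.141 g formula = 17.81 wt% Si.
Second mineral: 84.255 g Si in 273.011 g formula = 30.86 wt% Si.
17.81% − 30.86% gives a difference of -13.05 percentage points.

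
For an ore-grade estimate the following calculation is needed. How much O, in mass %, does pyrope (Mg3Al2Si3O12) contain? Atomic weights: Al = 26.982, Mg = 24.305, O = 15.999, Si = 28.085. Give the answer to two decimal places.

47.63 mass %

M(Mg3Al2Si3O12) = 403.122 g/mol.
O contributes 12 × 15.999 = 191.988 g per mole.
191.988/403.122 = 0.4763 → 47.63%.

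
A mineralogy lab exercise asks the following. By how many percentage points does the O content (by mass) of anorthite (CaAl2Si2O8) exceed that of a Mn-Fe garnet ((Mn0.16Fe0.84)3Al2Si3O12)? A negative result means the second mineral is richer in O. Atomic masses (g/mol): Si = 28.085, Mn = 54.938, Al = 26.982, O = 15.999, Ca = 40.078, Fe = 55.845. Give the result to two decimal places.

O in CaAl2Si2O8: molar mass 278.204 g/mol; 8×15.999 = 127.992 g → 46.01 wt%.
O in (Mn0.16Fe0.84)3Al2Si3O12: molar mass 497.307 g/mol; 12×15.999 = 191.988 g → 38.61 wt%.
Difference = 46.01 − 38.61 = 7.40 percentage points.

7.40 percentage points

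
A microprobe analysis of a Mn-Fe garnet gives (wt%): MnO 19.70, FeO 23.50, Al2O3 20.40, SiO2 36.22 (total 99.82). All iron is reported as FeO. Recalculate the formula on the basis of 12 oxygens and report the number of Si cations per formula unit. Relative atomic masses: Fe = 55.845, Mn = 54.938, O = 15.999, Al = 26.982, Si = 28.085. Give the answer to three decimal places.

3.001 Si apfu

19.70 wt% MnO ÷ 70.937 g/mol = 0.27771 mol, giving 0.27771 Mn and 0.27771 O.
23.50 wt% FeO ÷ 71.844 g/mol = 0.32710 mol, giving 0.32710 Fe and 0.32710 O.
20.40 wt% Al2O3 ÷ 101.961 g/mol = 0.20008 mol, giving 0.40016 Al and 0.60024 O.
36.22 wt% SiO2 ÷ 60.083 g/mol = 0.60283 mol, giving 0.60283 Si and 1.20566 O.
Oxygen sums to 2.41071; scaling by 12/2.41071 = 4.97779 puts the formula on 12 O.
Si: 0.60283 × 4.97779 = 3.001 atoms per formula unit.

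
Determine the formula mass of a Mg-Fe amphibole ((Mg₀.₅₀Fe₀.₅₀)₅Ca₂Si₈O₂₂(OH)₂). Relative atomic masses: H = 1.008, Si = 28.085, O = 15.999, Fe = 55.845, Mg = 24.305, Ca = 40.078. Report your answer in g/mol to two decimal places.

M = 2.50·24.305 + 2.50·55.845 + 2·40.078 + 8·28.085 + 24·15.999 + 2·1.008

891.20 g/mol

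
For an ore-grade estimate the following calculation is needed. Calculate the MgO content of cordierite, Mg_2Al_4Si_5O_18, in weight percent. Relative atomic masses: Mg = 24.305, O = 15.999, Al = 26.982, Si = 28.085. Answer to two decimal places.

M(Mg_2Al_4Si_5O_18) = 584.945 g/mol; M(MgO) = 40.304 g/mol.
Moles MgO per formula unit = 2 Mg ÷ 1 = 2.0000.
MgO fraction = (2.0000 × 40.304) / 584.945 = 80.608/584.945 = 0.1378.

13.78 wt%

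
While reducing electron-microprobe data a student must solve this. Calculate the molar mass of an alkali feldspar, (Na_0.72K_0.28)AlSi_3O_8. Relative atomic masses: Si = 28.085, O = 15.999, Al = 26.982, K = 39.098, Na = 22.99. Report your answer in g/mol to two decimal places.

266.73 g/mol

M = 0.72(22.99) + 0.28(39.098) + 1(26.982) + 3(28.085) + 8(15.999)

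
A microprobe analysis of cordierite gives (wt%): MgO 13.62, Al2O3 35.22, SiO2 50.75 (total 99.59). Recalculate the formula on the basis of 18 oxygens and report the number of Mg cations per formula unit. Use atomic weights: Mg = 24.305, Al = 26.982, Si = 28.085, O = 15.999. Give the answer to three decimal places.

1.986 Mg apfu

13.62 wt% MgO ÷ 40.304 g/mol = 0.33793 mol, giving 0.33793 Mg and 0.33793 O.
35.22 wt% Al2O3 ÷ 101.961 g/mol = 0.34543 mol, giving 0.69086 Al and 1.03629 O.
50.75 wt% SiO2 ÷ 60.083 g/mol = 0.84466 mol, giving 0.84466 Si and 1.68932 O.
Oxygen sums to 3.06354; scaling by 18/3.06354 = 5.87556 puts the formula on 18 O.
Mg: 0.33793 × 5.87556 = 1.986 atoms per formula unit.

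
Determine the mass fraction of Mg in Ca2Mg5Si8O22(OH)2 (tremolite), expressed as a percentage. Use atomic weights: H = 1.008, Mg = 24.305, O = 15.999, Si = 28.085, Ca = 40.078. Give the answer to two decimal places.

Formula mass = 2*40.078 + 5*24.305 + 8*28.085 + 24*15.999 + 2*1.008 = 812.353 g/mol, of which 121.525 g is Mg.
So Mg makes up 121.525/812.353 = 0.1496 of the mass, i.e. 14.96%.

14.96 wt%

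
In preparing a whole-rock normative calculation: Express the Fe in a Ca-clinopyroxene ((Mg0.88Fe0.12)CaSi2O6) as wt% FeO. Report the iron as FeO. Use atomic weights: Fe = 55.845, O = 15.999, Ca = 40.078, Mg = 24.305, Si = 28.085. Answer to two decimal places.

3.91 wt%

Molar mass of (Mg0.88Fe0.12)CaSi2O6 = 0.88·24.305 + 0.12·55.845 + 1·40.078 + 2·28.085 + 6·15.999 = 220.332 g/mol.
Each formula unit contains 0.12 Fe, equivalent to 0.12/1 = 0.1200 mol FeO.
M(FeO) = 1×55.845 + 1×15.999 = 71.844 g/mol.
Mass of FeO per formula unit = 0.1200 × 71.844 = 8.621 g.
FeO wt% = 8.621 / 220.332 × 100 = 3.91%.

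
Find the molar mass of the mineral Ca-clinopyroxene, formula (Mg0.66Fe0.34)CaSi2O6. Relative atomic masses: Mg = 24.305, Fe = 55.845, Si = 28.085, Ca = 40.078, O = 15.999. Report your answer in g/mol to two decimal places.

Mg: 0.66 × 24.305 = 16.0413
Fe: 0.34 × 55.845 = 18.9873
Ca: 1 × 40.078 = 40.0780
Si: 2 × 28.085 = 56.1700
O: 6 × 15.999 = 95.9940
Summing the contributions gives the formula mass.

227.27 g/mol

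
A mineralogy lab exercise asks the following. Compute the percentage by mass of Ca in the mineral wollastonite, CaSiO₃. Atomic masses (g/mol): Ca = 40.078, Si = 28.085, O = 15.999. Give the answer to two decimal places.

M(CaSiO₃) = 116.160 g/mol.
Ca contributes 1 × 40.078 = 40.078 g per mole.
40.078/116.160 = 0.3450 → 34.50%.

34.50 weight percent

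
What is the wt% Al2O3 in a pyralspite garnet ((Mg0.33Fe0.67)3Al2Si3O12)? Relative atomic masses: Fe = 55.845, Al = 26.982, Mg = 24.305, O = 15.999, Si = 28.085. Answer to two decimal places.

M((Mg0.33Fe0.67)3Al2Si3O12) = 466.517 g/mol; M(Al2O3) = 101.961 g/mol.
Moles Al2O3 per formula unit = 2 Al ÷ 2 = 1.0000.
Al2O3 fraction = (1.0000 × 101.961) / 466.517 = 101.961/466.517 = 0.2186.

21.86 wt%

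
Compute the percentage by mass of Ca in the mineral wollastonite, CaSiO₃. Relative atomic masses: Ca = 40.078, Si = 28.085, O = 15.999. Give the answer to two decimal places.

34.50 mass %

Molar mass of CaSiO₃: 1*40.078 + 1*28.085 + 3*15.999 = 116.160 g/mol.
Mass of Ca per formula unit: 1 × 40.078 = 40.078 g.
Weight fraction Ca = 40.078 / 116.160 = 0.3450.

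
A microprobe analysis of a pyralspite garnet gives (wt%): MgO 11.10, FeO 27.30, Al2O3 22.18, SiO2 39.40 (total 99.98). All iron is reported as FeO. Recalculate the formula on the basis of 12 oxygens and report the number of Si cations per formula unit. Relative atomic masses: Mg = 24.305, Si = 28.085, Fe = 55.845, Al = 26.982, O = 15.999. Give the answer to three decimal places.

3.004 Si apfu

MgO (M=40.304): mol = 0.27541; Mg = 0.27541, O = 0.27541.
FeO (M=71.844): mol = 0.37999; Fe = 0.37999, O = 0.37999.
Al2O3 (M=101.961): mol = 0.21753; Al = 0.43506, O = 0.65259.
SiO2 (M=60.083): mol = 0.65576; Si = 0.65576, O = 1.31152.
ΣO = 2.61951; factor = 12/ΣO = 4.58101.
Si apfu = 0.65576 × 4.58101 = 3.004.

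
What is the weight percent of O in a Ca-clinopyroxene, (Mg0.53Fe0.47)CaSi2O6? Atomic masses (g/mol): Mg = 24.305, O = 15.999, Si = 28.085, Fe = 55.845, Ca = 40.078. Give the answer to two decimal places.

41.49 weight percent

Molar mass of (Mg0.53Fe0.47)CaSi2O6: 0.53·24.305 + 0.47·55.845 + 1·40.078 + 2·28.085 + 6·15.999 = 231.371 g/mol.
Mass of O per formula unit: 6 × 15.999 = 95.994 g.
Weight fraction O = 95.994 / 231.371 = 0.4149.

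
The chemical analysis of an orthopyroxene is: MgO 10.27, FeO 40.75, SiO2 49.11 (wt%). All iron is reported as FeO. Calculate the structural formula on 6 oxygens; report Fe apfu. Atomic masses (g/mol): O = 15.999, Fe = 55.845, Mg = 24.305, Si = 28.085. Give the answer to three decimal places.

1.385 Fe apfu

MgO: 10.27/40.304 = 0.25481 mol → 0.25481 mol Mg, 0.25481 mol O.
FeO: 40.75/71.844 = 0.56720 mol → 0.56720 mol Fe, 0.56720 mol O.
SiO2: 49.11/60.083 = 0.81737 mol → 0.81737 mol Si, 1.63474 mol O.
Total oxygen = 2.45675 mol. Normalization factor = 6/2.45675 = 2.44225.
Fe per 6 O = 0.56720 × 2.44225 = 1.385.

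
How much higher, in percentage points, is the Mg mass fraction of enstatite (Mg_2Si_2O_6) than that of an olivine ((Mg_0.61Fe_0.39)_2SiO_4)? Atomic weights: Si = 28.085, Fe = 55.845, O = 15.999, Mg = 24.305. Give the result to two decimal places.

6.27 percentage points

Mg in Mg_2Si_2O_6: molar mass 200.774 g/mol; 2×24.305 = 48.610 g → 24.21 wt%.
Mg in (Mg_0.61Fe_0.39)_2SiO_4: molar mass 165.292 g/mol; 1.22×24.305 = 29.652 g → 17.94 wt%.
Difference = 24.21 − 17.94 = 6.27 percentage points.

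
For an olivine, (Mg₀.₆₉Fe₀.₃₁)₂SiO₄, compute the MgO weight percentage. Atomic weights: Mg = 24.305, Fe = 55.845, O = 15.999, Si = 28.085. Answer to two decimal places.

34.71 wt%

Formula mass = 160.246 g/mol.
1.38 Mg → 1.3800 mol MgO per formula unit; M(MgO) = 40.304, so MgO mass = 55.620 g.
55.620/160.246 × 100 = 34.71 wt%.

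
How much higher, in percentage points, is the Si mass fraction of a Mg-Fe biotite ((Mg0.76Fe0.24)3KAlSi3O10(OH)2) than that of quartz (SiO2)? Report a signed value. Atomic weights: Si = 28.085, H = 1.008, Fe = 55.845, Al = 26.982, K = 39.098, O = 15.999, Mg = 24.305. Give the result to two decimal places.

-27.59 percentage points

First mineral: 84.255 g Si in 439.963 g formula = 19.15 wt% Si.
Second mineral: 28.085 g Si in 60.083 g formula = 46.74 wt% Si.
19.15% − 46.74% gives a difference of -27.59 percentage points.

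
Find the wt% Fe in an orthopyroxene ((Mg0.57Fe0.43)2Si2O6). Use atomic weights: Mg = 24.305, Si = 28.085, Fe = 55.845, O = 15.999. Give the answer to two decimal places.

M((Mg0.57Fe0.43)2Si2O6) = 227.898 g/mol.
Fe contributes 0.86 × 55.845 = 48.027 g per mole.
48.027/227.898 = 0.2107 → 21.07%.

21.07 wt%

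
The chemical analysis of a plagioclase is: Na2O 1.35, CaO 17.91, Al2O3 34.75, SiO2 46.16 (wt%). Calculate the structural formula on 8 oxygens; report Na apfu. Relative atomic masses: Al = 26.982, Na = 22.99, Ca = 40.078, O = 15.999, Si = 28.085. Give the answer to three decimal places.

0.120 Na apfu

Na2O: 1.35/61.979 = 0.02178 mol → 0.04356 mol Na, 0.02178 mol O.
CaO: 17.91/56.077 = 0.31938 mol → 0.31938 mol Ca, 0.31938 mol O.
Al2O3: 34.75/101.961 = 0.34082 mol → 0.68164 mol Al, 1.02246 mol O.
SiO2: 46.16/60.083 = 0.76827 mol → 0.76827 mol Si, 1.53654 mol O.
Total oxygen = 2.90016 mol. Normalization factor = 8/2.90016 = 2.75847.
Na per 8 O = 0.04356 × 2.75847 = 0.120.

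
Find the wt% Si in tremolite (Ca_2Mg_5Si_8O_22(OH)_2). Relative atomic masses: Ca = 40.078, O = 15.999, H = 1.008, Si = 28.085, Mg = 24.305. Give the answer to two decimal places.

Formula mass = 2*40.078 + 5*24.305 + 8*28.085 + 24*15.999 + 2*1.008 = 812.353 g/mol, of which 224.680 g is Si.
So Si makes up 224.680/812.353 = 0.2766 of the mass, i.e. 27.66%.

27.66 mass %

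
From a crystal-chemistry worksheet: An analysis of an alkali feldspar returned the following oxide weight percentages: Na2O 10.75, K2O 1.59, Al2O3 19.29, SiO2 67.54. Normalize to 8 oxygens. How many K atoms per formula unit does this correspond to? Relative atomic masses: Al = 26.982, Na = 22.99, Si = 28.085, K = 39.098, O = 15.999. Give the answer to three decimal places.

Na2O: 10.75/61.979 = 0.17345 mol → 0.34690 mol Na, 0.17345 mol O.
K2O: 1.59/94.195 = 0.01688 mol → 0.03376 mol K, 0.01688 mol O.
Al2O3: 19.29/101.961 = 0.18919 mol → 0.37838 mol Al, 0.56757 mol O.
SiO2: 67.54/60.083 = 1.12411 mol → 1.12411 mol Si, 2.24822 mol O.
Total oxygen = 3.00612 mol. Normalization factor = 8/3.00612 = 2.66124.
K per 8 O = 0.03376 × 2.66124 = 0.090.

0.090 K apfu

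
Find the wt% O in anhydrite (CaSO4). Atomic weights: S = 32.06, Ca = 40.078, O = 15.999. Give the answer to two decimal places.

47.01 mass %

Molar mass of CaSO4: 1×40.078 + 1×32.06 + 4×15.999 = 136.134 g/mol.
Mass of O per formula unit: 4 × 15.999 = 63.996 g.
Weight fraction O = 63.996 / 136.134 = 0.4701.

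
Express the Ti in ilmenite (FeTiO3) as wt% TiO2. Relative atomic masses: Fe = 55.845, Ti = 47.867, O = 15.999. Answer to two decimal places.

52.64 wt%

Molar mass of FeTiO3 = 1*55.845 + 1*47.867 + 3*15.999 = 151.709 g/mol.
Each formula unit contains 1 Ti, equivalent to 1/1 = 1.0000 mol TiO2.
M(TiO2) = 1×47.867 + 2×15.999 = 79.865 g/mol.
Mass of TiO2 per formula unit = 1.0000 × 79.865 = 79.865 g.
TiO2 wt% = 79.865 / 151.709 × 100 = 52.64%.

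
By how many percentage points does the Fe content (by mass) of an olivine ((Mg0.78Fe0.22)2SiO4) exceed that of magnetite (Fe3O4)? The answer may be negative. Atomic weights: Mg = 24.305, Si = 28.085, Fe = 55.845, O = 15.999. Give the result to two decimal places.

First mineral: 24.572 g Fe in 154.569 g formula = 15.90 wt% Fe.
Second mineral: 167.535 g Fe in 231.531 g formula = 72.36 wt% Fe.
15.90% − 72.36% gives a difference of -56.46 percentage points.

-56.46 percentage points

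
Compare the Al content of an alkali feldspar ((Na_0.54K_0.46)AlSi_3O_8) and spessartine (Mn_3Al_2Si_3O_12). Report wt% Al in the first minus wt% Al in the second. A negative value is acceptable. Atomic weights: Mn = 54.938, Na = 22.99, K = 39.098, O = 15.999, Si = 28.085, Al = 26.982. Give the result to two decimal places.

M((Na_0.54K_0.46)AlSi_3O_8) = 269.629 g/mol, so wt% Al = 26.982/269.629 × 100 = 10.01%.
M(Mn_3Al_2Si_3O_12) = 495.021 g/mol, so wt% Al = 53.964/495.021 × 100 = 10.90%.
10.01 − 10.90 = -0.89 pp.

-0.89 percentage points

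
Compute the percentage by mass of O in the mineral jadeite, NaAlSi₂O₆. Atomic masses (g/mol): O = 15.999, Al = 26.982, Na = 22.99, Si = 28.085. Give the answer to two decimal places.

47.49 weight percent

Molar mass of NaAlSi₂O₆: 1*22.99 + 1*26.982 + 2*28.085 + 6*15.999 = 202.136 g/mol.
Mass of O per formula unit: 6 × 15.999 = 95.994 g.
Weight fraction O = 95.994 / 202.136 = 0.4749.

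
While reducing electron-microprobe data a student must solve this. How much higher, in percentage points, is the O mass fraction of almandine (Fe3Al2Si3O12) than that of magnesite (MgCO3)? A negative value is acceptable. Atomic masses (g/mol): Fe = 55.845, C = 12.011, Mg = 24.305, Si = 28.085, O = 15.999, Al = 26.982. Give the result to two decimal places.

O in Fe3Al2Si3O12: molar mass 497.742 g/mol; 12×15.999 = 191.988 g → 38.57 wt%.
O in MgCO3: molar mass 84.313 g/mol; 3×15.999 = 47.997 g → 56.93 wt%.
Difference = 38.57 − 56.93 = -18.36 percentage points.

-18.36 percentage points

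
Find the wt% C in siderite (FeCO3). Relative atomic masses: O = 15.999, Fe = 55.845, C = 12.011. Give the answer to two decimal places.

M(FeCO3) = 115.853 g/mol.
C contributes 1 × 12.011 = 12.011 g per mole.
12.011/115.853 = 0.1037 → 10.37%.

10.37 wt%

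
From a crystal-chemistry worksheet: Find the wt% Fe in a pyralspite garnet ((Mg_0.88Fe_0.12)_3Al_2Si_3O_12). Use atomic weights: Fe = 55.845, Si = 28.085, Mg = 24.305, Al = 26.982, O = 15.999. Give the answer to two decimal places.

4.85 weight percent

Molar mass of (Mg_0.88Fe_0.12)_3Al_2Si_3O_12: 2.64×24.305 + 0.36×55.845 + 2×26.982 + 3×28.085 + 12×15.999 = 414.476 g/mol.
Mass of Fe per formula unit: 0.36 × 55.845 = 20.104 g.
Weight fraction Fe = 20.104 / 414.476 = 0.0485.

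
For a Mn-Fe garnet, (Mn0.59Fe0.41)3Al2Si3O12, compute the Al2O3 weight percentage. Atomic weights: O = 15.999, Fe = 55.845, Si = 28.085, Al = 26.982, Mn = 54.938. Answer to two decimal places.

20.55 wt%

Molar mass of (Mn0.59Fe0.41)3Al2Si3O12 = 1.77·54.938 + 1.23·55.845 + 2·26.982 + 3·28.085 + 12·15.999 = 496.137 g/mol.
Each formula unit contains 2 Al, equivalent to 2/2 = 1.0000 mol Al2O3.
M(Al2O3) = 2×26.982 + 3×15.999 = 101.961 g/mol.
Mass of Al2O3 per formula unit = 1.0000 × 101.961 = 101.961 g.
Al2O3 wt% = 101.961 / 496.137 × 100 = 20.55%.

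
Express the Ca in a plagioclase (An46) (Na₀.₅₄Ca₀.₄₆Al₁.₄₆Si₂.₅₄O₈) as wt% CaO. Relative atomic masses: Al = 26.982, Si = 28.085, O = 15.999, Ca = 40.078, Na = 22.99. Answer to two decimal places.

9.57 wt%

Formula mass = 269.572 g/mol.
0.46 Ca → 0.4600 mol CaO per formula unit; M(CaO) = 56.077, so CaO mass = 25.795 g.
25.795/269.572 × 100 = 9.57 wt%.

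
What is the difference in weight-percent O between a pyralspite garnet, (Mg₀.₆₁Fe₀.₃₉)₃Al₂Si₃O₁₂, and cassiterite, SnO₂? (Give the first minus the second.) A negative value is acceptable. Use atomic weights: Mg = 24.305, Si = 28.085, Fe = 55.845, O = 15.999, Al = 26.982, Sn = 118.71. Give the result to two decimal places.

O in (Mg₀.₆₁Fe₀.₃₉)₃Al₂Si₃O₁₂: molar mass 440.024 g/mol; 12×15.999 = 191.988 g → 43.63 wt%.
O in SnO₂: molar mass 150.708 g/mol; 2×15.999 = 31.998 g → 21.23 wt%.
Difference = 43.63 − 21.23 = 22.40 percentage points.

22.40 percentage points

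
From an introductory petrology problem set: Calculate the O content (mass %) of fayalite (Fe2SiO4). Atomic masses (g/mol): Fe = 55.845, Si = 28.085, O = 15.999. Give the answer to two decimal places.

31.41 mass %

Molar mass of Fe2SiO4: 2·55.845 + 1·28.085 + 4·15.999 = 203.771 g/mol.
Mass of O per formula unit: 4 × 15.999 = 63.996 g.
Weight fraction O = 63.996 / 203.771 = 0.3141.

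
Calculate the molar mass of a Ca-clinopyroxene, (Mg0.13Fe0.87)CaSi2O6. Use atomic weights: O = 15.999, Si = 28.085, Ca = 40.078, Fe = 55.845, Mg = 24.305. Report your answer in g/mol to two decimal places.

The formula mass is the sum 0.13×24.305 + 0.87×55.845 + 1×40.078 + 2×28.085 + 6×15.999.

243.99 g/mol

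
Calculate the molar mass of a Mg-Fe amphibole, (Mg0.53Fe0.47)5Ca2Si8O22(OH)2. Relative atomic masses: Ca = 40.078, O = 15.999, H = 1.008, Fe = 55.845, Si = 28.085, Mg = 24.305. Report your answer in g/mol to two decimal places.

The formula mass is the sum 2.65*24.305 + 2.35*55.845 + 2*40.078 + 8*28.085 + 24*15.999 + 2*1.008.

886.47 g/mol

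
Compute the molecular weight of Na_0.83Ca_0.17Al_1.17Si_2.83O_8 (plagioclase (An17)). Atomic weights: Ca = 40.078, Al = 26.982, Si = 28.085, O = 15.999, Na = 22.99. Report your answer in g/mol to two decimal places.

The formula mass is the sum 0.83·22.99 + 0.17·40.078 + 1.17·26.982 + 2.83·28.085 + 8·15.999.

264.94 g/mol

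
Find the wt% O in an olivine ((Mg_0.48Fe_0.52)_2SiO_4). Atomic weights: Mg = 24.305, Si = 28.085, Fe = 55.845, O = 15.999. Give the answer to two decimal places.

36.89 mass %

M((Mg_0.48Fe_0.52)_2SiO_4) = 173.493 g/mol.
O contributes 4 × 15.999 = 63.996 g per mole.
63.996/173.493 = 0.3689 → 36.89%.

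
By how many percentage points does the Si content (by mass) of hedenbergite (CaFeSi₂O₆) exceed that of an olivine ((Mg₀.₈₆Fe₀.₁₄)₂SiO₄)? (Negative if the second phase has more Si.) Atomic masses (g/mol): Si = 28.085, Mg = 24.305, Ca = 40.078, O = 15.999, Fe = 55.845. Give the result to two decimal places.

First mineral: 56.170 g Si in 248.087 g formula = 22.64 wt% Si.
Second mineral: 28.085 g Si in 149.522 g formula = 18.78 wt% Si.
22.64% − 18.78% gives a difference of 3.86 percentage points.

3.86 percentage points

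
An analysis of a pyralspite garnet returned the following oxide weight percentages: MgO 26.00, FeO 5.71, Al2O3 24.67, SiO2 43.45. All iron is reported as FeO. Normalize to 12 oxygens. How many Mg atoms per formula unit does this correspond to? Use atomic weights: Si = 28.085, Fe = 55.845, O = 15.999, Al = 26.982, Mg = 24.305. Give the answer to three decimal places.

26.00 wt% MgO ÷ 40.304 g/mol = 0.64510 mol, giving 0.64510 Mg and 0.64510 O.
5.71 wt% FeO ÷ 71.844 g/mol = 0.07948 mol, giving 0.07948 Fe and 0.07948 O.
24.67 wt% Al2O3 ÷ 101.961 g/mol = 0.24196 mol, giving 0.48392 Al and 0.72588 O.
43.45 wt% SiO2 ÷ 60.083 g/mol = 0.72317 mol, giving 0.72317 Si and 1.44634 O.
Oxygen sums to 2.89680; scaling by 12/2.89680 = 4.14250 puts the formula on 12 O.
Mg: 0.64510 × 4.14250 = 2.672 atoms per formula unit.

2.672 Mg apfu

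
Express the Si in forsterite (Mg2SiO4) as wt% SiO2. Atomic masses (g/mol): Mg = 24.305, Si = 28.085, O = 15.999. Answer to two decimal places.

42.71 wt%

M(Mg2SiO4) = 140.691 g/mol; M(SiO2) = 60.083 g/mol.
Moles SiO2 per formula unit = 1 Si ÷ 1 = 1.0000.
SiO2 fraction = (1.0000 × 60.083) / 140.691 = 60.083/140.691 = 0.4271.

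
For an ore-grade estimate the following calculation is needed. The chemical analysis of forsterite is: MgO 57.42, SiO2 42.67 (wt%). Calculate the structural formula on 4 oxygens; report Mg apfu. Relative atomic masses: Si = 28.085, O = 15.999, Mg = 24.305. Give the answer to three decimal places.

57.42 wt% MgO ÷ 40.304 g/mol = 1.42467 mol, giving 1.42467 Mg and 1.42467 O.
42.67 wt% SiO2 ÷ 60.083 g/mol = 0.71018 mol, giving 0.71018 Si and 1.42036 O.
Oxygen sums to 2.84503; scaling by 4/2.84503 = 1.40596 puts the formula on 4 O.
Mg: 1.42467 × 1.40596 = 2.003 atoms per formula unit.

2.003 Mg apfu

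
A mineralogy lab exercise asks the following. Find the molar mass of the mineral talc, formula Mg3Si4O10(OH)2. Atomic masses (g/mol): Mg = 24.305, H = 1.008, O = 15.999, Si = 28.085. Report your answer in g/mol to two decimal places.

The formula mass is the sum 3×24.305 + 4×28.085 + 12×15.999 + 2×1.008.

379.26 g/mol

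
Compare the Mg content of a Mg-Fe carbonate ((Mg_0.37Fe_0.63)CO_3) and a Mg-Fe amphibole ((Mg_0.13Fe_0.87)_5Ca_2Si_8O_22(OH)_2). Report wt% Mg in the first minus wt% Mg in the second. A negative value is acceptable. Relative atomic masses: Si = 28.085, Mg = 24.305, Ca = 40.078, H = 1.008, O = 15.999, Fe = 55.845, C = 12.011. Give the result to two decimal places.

6.97 percentage points

Mg in (Mg_0.37Fe_0.63)CO_3: molar mass 104.183 g/mol; 0.37×24.305 = 8.993 g → 8.63 wt%.
Mg in (Mg_0.13Fe_0.87)_5Ca_2Si_8O_22(OH)_2: molar mass 949.552 g/mol; 0.65×24.305 = 15.798 g → 1.66 wt%.
Difference = 8.63 − 1.66 = 6.97 percentage points.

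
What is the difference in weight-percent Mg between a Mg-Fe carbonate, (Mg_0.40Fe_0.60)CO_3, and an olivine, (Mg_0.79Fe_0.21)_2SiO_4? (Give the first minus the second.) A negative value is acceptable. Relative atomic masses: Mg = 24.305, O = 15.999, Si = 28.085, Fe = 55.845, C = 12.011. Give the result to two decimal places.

Mg in (Mg_0.40Fe_0.60)CO_3: molar mass 103.237 g/mol; 0.40×24.305 = 9.722 g → 9.42 wt%.
Mg in (Mg_0.79Fe_0.21)_2SiO_4: molar mass 153.938 g/mol; 1.58×24.305 = 38.402 g → 24.95 wt%.
Difference = 9.42 − 24.95 = -15.53 percentage points.

-15.53 percentage points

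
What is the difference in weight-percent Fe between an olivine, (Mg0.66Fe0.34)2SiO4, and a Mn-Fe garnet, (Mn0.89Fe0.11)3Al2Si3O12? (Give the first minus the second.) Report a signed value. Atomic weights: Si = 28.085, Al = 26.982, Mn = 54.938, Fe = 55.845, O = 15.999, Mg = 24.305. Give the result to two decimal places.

Fe in (Mg0.66Fe0.34)2SiO4: molar mass 162.138 g/mol; 0.68×55.845 = 37.975 g → 23.42 wt%.
Fe in (Mn0.89Fe0.11)3Al2Si3O12: molar mass 495.320 g/mol; 0.33×55.845 = 18.429 g → 3.72 wt%.
Difference = 23.42 − 3.72 = 19.70 percentage points.

19.70 percentage points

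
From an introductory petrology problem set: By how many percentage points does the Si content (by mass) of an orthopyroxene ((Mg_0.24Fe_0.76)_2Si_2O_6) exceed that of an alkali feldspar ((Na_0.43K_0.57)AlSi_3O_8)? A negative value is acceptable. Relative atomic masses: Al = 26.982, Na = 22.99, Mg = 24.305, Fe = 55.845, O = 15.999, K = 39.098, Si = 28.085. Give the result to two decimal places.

M((Mg_0.24Fe_0.76)_2Si_2O_6) = 248.715 g/mol, so wt% Si = 56.170/248.715 × 100 = 22.58%.
M((Na_0.43K_0.57)AlSi_3O_8) = 271.401 g/mol, so wt% Si = 84.255/271.401 × 100 = 31.04%.
22.58 − 31.04 = -8.46 pp.

-8.46 percentage points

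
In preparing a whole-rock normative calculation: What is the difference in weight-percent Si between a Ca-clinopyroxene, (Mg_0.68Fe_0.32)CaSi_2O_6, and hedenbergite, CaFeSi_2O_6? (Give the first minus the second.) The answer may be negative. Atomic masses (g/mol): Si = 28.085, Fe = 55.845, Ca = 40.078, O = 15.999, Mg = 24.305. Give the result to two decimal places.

M((Mg_0.68Fe_0.32)CaSi_2O_6) = 226.640 g/mol, so wt% Si = 56.170/226.640 × 100 = 24.78%.
M(CaFeSi_2O_6) = 248.087 g/mol, so wt% Si = 56.170/248.087 × 100 = 22.64%.
24.78 − 22.64 = 2.14 pp.

2.14 percentage points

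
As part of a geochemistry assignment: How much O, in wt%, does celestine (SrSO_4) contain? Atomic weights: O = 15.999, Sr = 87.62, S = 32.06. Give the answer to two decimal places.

34.84 wt%

M(SrSO_4) = 183.676 g/mol.
O contributes 4 × 15.999 = 63.996 g per mole.
63.996/183.676 = 0.3484 → 34.84%.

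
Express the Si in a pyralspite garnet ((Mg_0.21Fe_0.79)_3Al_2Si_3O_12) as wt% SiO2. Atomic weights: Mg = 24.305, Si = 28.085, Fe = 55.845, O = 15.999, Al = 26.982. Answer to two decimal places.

37.72 wt%

Molar mass of (Mg_0.21Fe_0.79)_3Al_2Si_3O_12 = 0.63*24.305 + 2.37*55.845 + 2*26.982 + 3*28.085 + 12*15.999 = 477.872 g/mol.
Each formula unit contains 3 Si, equivalent to 3/1 = 3.0000 mol SiO2.
M(SiO2) = 1×28.085 + 2×15.999 = 60.083 g/mol.
Mass of SiO2 per formula unit = 3.0000 × 60.083 = 180.249 g.
SiO2 wt% = 180.249 / 477.872 × 100 = 37.72%.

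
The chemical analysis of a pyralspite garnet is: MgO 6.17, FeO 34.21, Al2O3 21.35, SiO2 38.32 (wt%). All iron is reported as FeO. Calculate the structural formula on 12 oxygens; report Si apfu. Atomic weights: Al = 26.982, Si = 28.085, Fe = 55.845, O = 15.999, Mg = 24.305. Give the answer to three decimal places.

3.021 Si apfu

MgO (M=40.304): mol = 0.15309; Mg = 0.15309, O = 0.15309.
FeO (M=71.844): mol = 0.47617; Fe = 0.47617, O = 0.47617.
Al2O3 (M=101.961): mol = 0.20939; Al = 0.41878, O = 0.62817.
SiO2 (M=60.083): mol = 0.63778; Si = 0.63778, O = 1.27556.
ΣO = 2.53299; factor = 12/ΣO = 4.73748.
Si apfu = 0.63778 × 4.73748 = 3.021.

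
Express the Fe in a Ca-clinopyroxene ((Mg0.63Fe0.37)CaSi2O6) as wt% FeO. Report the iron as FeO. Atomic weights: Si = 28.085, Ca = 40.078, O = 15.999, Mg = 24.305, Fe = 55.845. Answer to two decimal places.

11.65 wt%

Formula mass = 228.217 g/mol.
0.37 Fe → 0.3700 mol FeO per formula unit; M(FeO) = 71.844, so FeO mass = 26.582 g.
26.582/228.217 × 100 = 11.65 wt%.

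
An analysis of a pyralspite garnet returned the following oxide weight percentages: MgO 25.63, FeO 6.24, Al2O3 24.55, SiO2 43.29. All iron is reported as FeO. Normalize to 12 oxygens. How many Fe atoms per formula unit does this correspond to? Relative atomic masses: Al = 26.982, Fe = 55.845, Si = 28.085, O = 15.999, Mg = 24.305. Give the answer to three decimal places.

0.361 Fe apfu

25.63 wt% MgO ÷ 40.304 g/mol = 0.63592 mol, giving 0.63592 Mg and 0.63592 O.
6.24 wt% FeO ÷ 71.844 g/mol = 0.08685 mol, giving 0.08685 Fe and 0.08685 O.
24.55 wt% Al2O3 ÷ 101.961 g/mol = 0.24078 mol, giving 0.48156 Al and 0.72234 O.
43.29 wt% SiO2 ÷ 60.083 g/mol = 0.72050 mol, giving 0.72050 Si and 1.44100 O.
Oxygen sums to 2.88611; scaling by 12/2.88611 = 4.15785 puts the formula on 12 O.
Fe: 0.08685 × 4.15785 = 0.361 atoms per formula unit.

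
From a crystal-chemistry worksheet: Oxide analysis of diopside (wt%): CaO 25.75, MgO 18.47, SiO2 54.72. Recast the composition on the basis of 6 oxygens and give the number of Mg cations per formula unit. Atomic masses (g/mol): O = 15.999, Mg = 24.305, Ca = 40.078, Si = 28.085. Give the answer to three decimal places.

CaO (M=56.077): mol = 0.45919; Ca = 0.45919, O = 0.45919.
MgO (M=40.304): mol = 0.45827; Mg = 0.45827, O = 0.45827.
SiO2 (M=60.083): mol = 0.91074; Si = 0.91074, O = 1.82148.
ΣO = 2.73894; factor = 6/ΣO = 2.19063.
Mg apfu = 0.45827 × 2.19063 = 1.004.

1.004 Mg apfu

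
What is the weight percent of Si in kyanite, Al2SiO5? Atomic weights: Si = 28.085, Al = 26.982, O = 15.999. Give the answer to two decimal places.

17.33 weight percent

M(Al2SiO5) = 162.044 g/mol.
Si contributes 1 × 28.085 = 28.085 g per mole.
28.085/162.044 = 0.1733 → 17.33%.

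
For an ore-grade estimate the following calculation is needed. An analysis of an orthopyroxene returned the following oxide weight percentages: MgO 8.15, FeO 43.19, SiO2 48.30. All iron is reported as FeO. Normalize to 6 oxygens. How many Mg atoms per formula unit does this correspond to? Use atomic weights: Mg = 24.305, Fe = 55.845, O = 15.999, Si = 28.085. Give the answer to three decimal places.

0.503 Mg apfu

MgO (M=40.304): mol = 0.20221; Mg = 0.20221, O = 0.20221.
FeO (M=71.844): mol = 0.60116; Fe = 0.60116, O = 0.60116.
SiO2 (M=60.083): mol = 0.80389; Si = 0.80389, O = 1.60778.
ΣO = 2.41115; factor = 6/ΣO = 2.48844.
Mg apfu = 0.20221 × 2.48844 = 0.503.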